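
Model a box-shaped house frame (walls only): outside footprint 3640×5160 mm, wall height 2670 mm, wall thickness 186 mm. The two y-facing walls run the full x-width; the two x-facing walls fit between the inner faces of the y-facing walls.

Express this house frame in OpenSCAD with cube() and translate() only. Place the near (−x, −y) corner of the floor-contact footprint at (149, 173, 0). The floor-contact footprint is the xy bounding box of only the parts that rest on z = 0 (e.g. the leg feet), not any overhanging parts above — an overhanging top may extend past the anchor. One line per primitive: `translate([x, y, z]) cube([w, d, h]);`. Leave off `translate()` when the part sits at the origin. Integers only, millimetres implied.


translate([149, 173, 0]) cube([3640, 186, 2670]);
translate([149, 5147, 0]) cube([3640, 186, 2670]);
translate([149, 359, 0]) cube([186, 4788, 2670]);
translate([3603, 359, 0]) cube([186, 4788, 2670]);


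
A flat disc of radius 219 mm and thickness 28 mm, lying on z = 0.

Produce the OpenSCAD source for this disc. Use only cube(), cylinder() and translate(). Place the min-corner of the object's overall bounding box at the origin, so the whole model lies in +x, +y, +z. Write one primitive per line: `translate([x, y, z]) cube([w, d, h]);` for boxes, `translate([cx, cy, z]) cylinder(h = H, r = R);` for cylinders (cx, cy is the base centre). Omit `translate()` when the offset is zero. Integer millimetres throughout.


translate([219, 219, 0]) cylinder(h = 28, r = 219);


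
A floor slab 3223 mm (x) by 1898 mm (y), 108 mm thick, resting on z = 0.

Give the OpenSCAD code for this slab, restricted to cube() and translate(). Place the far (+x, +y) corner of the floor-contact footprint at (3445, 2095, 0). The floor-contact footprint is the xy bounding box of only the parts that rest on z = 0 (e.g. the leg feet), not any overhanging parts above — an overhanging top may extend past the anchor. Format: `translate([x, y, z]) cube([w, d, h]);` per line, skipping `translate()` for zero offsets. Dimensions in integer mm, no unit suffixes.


translate([222, 197, 0]) cube([3223, 1898, 108]);


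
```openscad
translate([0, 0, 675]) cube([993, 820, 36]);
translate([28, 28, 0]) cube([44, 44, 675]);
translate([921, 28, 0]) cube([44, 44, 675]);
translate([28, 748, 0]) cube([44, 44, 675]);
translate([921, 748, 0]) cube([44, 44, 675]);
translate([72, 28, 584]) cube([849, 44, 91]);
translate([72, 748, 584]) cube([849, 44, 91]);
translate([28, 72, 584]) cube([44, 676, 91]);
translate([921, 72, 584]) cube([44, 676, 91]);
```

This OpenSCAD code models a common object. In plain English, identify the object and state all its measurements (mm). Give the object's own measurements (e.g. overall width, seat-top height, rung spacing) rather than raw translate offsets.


A rectangular dining table. The top is 993×820×36 mm with its upper surface at z = 711 mm. It stands on four 44×44 mm square legs, each inset 28 mm from the nearest pair of top edges, running from the floor to the underside of the top. Four apron rails, 44 mm thick and 91 mm tall, run between adjacent legs with their top edges flush with the underside of the top and their outer faces flush with the legs' outer faces.


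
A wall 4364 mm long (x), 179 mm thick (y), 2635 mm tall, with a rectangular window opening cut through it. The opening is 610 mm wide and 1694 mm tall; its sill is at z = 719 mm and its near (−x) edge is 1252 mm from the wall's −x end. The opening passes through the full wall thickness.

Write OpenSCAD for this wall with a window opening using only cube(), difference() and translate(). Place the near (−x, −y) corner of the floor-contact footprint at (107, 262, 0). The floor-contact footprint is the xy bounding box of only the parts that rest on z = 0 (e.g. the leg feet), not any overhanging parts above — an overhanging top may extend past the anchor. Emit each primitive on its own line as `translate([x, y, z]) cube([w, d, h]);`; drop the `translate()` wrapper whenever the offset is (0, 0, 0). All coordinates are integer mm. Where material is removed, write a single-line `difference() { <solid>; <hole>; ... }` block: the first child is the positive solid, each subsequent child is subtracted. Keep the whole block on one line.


difference() { translate([107, 262, 0]) cube([4364, 179, 2635]); translate([1359, 262, 719]) cube([610, 179, 1694]); }


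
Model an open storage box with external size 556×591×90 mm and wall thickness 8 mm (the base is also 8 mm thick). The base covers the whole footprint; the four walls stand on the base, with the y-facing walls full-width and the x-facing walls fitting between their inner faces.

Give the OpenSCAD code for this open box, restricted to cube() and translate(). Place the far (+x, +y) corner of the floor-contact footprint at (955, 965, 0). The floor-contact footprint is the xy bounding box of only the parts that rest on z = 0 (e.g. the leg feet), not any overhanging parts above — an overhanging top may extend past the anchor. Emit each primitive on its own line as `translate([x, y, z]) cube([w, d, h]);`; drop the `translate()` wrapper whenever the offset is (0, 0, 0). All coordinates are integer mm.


translate([399, 374, 0]) cube([556, 591, 8]);
translate([399, 374, 8]) cube([556, 8, 82]);
translate([399, 957, 8]) cube([556, 8, 82]);
translate([399, 382, 8]) cube([8, 575, 82]);
translate([947, 382, 8]) cube([8, 575, 82]);


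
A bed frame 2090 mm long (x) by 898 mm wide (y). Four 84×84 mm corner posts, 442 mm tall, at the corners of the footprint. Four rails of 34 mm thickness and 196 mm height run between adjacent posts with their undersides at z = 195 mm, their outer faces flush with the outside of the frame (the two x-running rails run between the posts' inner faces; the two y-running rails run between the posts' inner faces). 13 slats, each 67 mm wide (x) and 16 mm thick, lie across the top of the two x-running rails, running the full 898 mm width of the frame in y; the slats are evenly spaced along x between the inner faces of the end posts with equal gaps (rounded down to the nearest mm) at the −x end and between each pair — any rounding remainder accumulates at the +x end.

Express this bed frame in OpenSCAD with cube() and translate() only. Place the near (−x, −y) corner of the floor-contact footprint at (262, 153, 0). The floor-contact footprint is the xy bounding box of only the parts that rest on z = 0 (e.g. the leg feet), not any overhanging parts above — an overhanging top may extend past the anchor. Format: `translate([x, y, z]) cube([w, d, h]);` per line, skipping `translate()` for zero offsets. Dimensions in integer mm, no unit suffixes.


// slat z = rail_z + rail_h = 195 + 196 = 391
// slat gap = ⌊(1922 − 13·67) / 14⌋ = 75
translate([262, 153, 0]) cube([84, 84, 442]);
translate([262, 967, 0]) cube([84, 84, 442]);
translate([2268, 153, 0]) cube([84, 84, 442]);
translate([2268, 967, 0]) cube([84, 84, 442]);
translate([346, 153, 195]) cube([1922, 34, 196]);
translate([346, 1017, 195]) cube([1922, 34, 196]);
translate([262, 237, 195]) cube([34, 730, 196]);
translate([2318, 237, 195]) cube([34, 730, 196]);
translate([421, 153, 391]) cube([67, 898, 16]);
translate([563, 153, 391]) cube([67, 898, 16]);
translate([705, 153, 391]) cube([67, 898, 16]);
translate([847, 153, 391]) cube([67, 898, 16]);
translate([989, 153, 391]) cube([67, 898, 16]);
translate([1131, 153, 391]) cube([67, 898, 16]);
translate([1273, 153, 391]) cube([67, 898, 16]);
translate([1415, 153, 391]) cube([67, 898, 16]);
translate([1557, 153, 391]) cube([67, 898, 16]);
translate([1699, 153, 391]) cube([67, 898, 16]);
translate([1841, 153, 391]) cube([67, 898, 16]);
translate([1983, 153, 391]) cube([67, 898, 16]);
translate([2125, 153, 391]) cube([67, 898, 16]);


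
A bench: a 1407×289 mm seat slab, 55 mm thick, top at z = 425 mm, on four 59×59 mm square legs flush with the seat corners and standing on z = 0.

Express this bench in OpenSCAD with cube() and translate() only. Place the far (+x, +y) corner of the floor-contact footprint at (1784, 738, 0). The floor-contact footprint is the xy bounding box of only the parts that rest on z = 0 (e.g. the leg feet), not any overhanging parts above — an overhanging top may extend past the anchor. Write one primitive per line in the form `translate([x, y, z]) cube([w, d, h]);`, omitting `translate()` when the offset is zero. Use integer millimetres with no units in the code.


translate([377, 449, 370]) cube([1407, 289, 55]);
translate([377, 449, 0]) cube([59, 59, 370]);
translate([377, 679, 0]) cube([59, 59, 370]);
translate([1725, 449, 0]) cube([59, 59, 370]);
translate([1725, 679, 0]) cube([59, 59, 370]);


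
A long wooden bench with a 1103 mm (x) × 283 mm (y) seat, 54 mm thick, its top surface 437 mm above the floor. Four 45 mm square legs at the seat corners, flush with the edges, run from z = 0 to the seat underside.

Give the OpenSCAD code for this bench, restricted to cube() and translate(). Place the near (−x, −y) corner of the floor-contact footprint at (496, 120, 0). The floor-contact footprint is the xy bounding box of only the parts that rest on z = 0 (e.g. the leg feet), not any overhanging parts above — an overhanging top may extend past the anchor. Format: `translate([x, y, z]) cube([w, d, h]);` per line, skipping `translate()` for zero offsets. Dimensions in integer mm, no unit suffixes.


translate([496, 120, 383]) cube([1103, 283, 54]);
translate([496, 120, 0]) cube([45, 45, 383]);
translate([496, 358, 0]) cube([45, 45, 383]);
translate([1554, 120, 0]) cube([45, 45, 383]);
translate([1554, 358, 0]) cube([45, 45, 383]);


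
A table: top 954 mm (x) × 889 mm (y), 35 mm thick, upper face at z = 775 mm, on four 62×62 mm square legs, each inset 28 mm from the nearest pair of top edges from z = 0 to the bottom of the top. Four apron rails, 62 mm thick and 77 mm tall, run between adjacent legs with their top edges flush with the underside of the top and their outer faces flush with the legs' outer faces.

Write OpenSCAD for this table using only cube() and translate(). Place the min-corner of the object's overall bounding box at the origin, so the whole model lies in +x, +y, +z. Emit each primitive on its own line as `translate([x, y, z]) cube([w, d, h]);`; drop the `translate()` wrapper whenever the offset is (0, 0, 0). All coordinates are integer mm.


translate([0, 0, 740]) cube([954, 889, 35]);
translate([28, 28, 0]) cube([62, 62, 740]);
translate([864, 28, 0]) cube([62, 62, 740]);
translate([28, 799, 0]) cube([62, 62, 740]);
translate([864, 799, 0]) cube([62, 62, 740]);
translate([90, 28, 663]) cube([774, 62, 77]);
translate([90, 799, 663]) cube([774, 62, 77]);
translate([28, 90, 663]) cube([62, 709, 77]);
translate([864, 90, 663]) cube([62, 709, 77]);


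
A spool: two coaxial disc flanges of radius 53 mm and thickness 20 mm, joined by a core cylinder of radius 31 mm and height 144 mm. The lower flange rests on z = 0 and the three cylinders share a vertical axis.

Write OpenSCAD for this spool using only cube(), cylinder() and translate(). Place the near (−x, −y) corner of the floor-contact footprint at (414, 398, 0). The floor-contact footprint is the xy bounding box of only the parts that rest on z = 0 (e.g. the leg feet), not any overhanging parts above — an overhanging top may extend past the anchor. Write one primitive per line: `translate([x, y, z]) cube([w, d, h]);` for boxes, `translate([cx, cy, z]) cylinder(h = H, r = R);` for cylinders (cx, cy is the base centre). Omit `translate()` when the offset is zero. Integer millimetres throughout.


translate([467, 451, 0]) cylinder(h = 20, r = 53);
translate([467, 451, 20]) cylinder(h = 144, r = 31);
translate([467, 451, 164]) cylinder(h = 20, r = 53);


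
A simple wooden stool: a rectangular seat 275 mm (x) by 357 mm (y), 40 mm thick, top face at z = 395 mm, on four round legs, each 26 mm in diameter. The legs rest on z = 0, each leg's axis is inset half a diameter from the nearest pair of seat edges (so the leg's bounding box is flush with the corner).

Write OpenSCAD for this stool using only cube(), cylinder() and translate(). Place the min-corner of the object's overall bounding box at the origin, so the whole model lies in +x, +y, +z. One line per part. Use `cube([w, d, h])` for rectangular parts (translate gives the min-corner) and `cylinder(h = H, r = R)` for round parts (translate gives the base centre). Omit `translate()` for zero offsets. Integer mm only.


// leg_h = 395 - 40 = 355
translate([0, 0, 355]) cube([275, 357, 40]);
translate([13, 13, 0]) cylinder(h = 355, r = 13);
translate([262, 13, 0]) cylinder(h = 355, r = 13);
translate([13, 344, 0]) cylinder(h = 355, r = 13);
translate([262, 344, 0]) cylinder(h = 355, r = 13);


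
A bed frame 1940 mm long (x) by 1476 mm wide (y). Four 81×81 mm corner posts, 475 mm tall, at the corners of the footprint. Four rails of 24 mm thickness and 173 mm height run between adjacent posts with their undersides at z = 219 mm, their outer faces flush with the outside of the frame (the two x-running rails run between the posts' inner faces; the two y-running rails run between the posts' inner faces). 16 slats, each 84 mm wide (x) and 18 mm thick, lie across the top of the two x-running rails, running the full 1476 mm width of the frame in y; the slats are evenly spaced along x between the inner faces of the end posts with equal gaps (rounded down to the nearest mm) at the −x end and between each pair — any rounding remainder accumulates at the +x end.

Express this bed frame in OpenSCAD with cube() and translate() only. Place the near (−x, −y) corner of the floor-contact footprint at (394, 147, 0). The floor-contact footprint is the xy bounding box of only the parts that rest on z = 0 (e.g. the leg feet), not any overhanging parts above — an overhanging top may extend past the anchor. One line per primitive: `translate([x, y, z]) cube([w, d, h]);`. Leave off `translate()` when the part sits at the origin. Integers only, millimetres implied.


translate([394, 147, 0]) cube([81, 81, 475]);
translate([394, 1542, 0]) cube([81, 81, 475]);
translate([2253, 147, 0]) cube([81, 81, 475]);
translate([2253, 1542, 0]) cube([81, 81, 475]);
translate([475, 147, 219]) cube([1778, 24, 173]);
translate([475, 1599, 219]) cube([1778, 24, 173]);
translate([394, 228, 219]) cube([24, 1314, 173]);
translate([2310, 228, 219]) cube([24, 1314, 173]);
translate([500, 147, 392]) cube([84, 1476, 18]);
translate([609, 147, 392]) cube([84, 1476, 18]);
translate([718, 147, 392]) cube([84, 1476, 18]);
translate([827, 147, 392]) cube([84, 1476, 18]);
translate([936, 147, 392]) cube([84, 1476, 18]);
translate([1045, 147, 392]) cube([84, 1476, 18]);
translate([1154, 147, 392]) cube([84, 1476, 18]);
translate([1263, 147, 392]) cube([84, 1476, 18]);
translate([1372, 147, 392]) cube([84, 1476, 18]);
translate([1481, 147, 392]) cube([84, 1476, 18]);
translate([1590, 147, 392]) cube([84, 1476, 18]);
translate([1699, 147, 392]) cube([84, 1476, 18]);
translate([1808, 147, 392]) cube([84, 1476, 18]);
translate([1917, 147, 392]) cube([84, 1476, 18]);
translate([2026, 147, 392]) cube([84, 1476, 18]);
translate([2135, 147, 392]) cube([84, 1476, 18]);


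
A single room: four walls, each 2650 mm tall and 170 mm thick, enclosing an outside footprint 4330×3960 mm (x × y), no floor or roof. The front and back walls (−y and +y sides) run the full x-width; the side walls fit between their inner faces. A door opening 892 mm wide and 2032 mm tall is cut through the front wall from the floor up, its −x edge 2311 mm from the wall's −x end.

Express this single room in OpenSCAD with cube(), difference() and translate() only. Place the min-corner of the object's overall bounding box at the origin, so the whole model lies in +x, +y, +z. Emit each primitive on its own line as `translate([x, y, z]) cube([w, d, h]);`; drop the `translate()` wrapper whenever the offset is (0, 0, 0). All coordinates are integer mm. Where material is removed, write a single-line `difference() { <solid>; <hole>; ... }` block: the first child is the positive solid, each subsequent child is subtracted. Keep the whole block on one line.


difference() { cube([4330, 170, 2650]); translate([2311, 0, 0]) cube([892, 170, 2032]); }
translate([0, 3790, 0]) cube([4330, 170, 2650]);
translate([0, 170, 0]) cube([170, 3620, 2650]);
translate([4160, 170, 0]) cube([170, 3620, 2650]);


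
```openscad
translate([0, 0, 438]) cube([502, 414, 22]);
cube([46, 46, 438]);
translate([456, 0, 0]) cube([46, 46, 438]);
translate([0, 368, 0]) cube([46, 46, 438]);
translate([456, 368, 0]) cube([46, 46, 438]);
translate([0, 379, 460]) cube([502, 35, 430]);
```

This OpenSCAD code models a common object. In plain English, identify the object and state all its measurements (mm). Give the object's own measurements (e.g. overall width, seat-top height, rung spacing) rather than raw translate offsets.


A chair. The seat is a 502×414×22 mm slab with its top at z = 460 mm, on four 46×46 mm corner legs (flush with the seat edges, standing on z = 0). A flat backrest 35 mm thick, 430 mm tall, spans the full seat width and rises from the seat top along its +y edge, rear face flush with the rear of the seat.


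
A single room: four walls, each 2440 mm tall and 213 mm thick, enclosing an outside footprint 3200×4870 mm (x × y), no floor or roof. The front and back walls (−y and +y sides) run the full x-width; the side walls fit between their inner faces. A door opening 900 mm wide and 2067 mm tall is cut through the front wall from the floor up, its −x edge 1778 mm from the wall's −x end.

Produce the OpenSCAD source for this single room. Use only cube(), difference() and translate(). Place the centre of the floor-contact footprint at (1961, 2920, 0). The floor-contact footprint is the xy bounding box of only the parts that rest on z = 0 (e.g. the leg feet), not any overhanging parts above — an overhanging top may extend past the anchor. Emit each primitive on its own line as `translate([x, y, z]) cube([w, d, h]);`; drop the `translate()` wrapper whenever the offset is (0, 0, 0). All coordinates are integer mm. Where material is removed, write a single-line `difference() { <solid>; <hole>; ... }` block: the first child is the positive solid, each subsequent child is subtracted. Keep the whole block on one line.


difference() { translate([361, 485, 0]) cube([3200, 213, 2440]); translate([2139, 485, 0]) cube([900, 213, 2067]); }
translate([361, 5142, 0]) cube([3200, 213, 2440]);
translate([361, 698, 0]) cube([213, 4444, 2440]);
translate([3348, 698, 0]) cube([213, 4444, 2440]);


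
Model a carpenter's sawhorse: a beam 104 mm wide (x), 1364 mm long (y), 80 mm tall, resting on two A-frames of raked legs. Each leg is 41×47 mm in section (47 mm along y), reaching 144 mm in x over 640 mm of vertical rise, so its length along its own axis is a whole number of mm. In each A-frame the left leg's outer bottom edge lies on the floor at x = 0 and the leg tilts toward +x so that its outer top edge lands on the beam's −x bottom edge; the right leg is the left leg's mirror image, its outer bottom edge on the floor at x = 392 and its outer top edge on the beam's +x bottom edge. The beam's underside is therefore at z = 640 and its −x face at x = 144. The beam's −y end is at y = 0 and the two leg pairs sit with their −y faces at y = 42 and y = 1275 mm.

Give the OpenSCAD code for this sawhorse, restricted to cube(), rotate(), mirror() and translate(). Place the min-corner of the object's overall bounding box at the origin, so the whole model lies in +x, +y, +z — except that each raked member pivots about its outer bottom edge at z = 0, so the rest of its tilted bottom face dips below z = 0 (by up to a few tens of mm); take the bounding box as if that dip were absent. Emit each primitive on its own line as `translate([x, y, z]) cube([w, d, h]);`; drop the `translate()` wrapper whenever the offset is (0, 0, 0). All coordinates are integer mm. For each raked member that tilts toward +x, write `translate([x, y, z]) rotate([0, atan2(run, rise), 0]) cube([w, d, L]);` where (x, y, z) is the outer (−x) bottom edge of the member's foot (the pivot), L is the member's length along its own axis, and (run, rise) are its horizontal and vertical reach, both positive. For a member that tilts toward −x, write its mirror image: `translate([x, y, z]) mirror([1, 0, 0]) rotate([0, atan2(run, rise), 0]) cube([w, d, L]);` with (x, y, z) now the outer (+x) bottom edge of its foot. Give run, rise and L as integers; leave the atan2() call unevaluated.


// leg length = √(144² + 640²) = 656
// right-leg outer foot x = 2·144 + 104 = 392
// beam min-corner = (144, 0, 640)
translate([144, 0, 640]) cube([104, 1364, 80]);
translate([0, 42, 0]) rotate([0, atan2(144, 640), 0]) cube([41, 47, 656]);
translate([392, 42, 0]) mirror([1, 0, 0]) rotate([0, atan2(144, 640), 0]) cube([41, 47, 656]);
translate([0, 1275, 0]) rotate([0, atan2(144, 640), 0]) cube([41, 47, 656]);
translate([392, 1275, 0]) mirror([1, 0, 0]) rotate([0, atan2(144, 640), 0]) cube([41, 47, 656]);


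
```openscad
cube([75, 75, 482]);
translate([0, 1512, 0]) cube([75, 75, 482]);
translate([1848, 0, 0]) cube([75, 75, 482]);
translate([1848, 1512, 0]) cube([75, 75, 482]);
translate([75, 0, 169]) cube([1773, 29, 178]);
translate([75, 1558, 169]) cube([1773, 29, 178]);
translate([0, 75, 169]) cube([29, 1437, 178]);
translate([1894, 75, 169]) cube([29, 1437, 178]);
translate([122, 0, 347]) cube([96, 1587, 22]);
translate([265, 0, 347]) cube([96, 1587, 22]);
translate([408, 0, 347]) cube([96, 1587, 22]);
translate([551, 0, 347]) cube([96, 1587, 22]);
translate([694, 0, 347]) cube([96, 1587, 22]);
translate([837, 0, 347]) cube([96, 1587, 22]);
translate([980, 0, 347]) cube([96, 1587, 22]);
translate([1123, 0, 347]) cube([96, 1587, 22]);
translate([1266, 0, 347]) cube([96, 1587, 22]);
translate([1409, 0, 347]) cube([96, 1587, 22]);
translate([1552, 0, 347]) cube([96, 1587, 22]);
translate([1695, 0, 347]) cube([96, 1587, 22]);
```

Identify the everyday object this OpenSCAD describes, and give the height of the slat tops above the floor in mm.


A bed frame. The slat-top height is 369 mm.

Four posts, four rails, and a row of slats — a bed frame. Slats sit on the rails at z = 169 + 178 = 347; with slat thickness 22, the top is 369 mm.


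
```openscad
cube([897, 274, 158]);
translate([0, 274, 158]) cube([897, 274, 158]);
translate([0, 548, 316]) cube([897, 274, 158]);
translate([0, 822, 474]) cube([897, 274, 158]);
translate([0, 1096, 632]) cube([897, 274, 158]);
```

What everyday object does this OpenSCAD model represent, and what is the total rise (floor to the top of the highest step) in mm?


A staircase. The total rise is 790 mm.

5 identical blocks, each offset up and back from the previous — a staircase. Each step is 158 mm tall and there are 5 of them, so the total rise is 5 × 158 = 790 mm.


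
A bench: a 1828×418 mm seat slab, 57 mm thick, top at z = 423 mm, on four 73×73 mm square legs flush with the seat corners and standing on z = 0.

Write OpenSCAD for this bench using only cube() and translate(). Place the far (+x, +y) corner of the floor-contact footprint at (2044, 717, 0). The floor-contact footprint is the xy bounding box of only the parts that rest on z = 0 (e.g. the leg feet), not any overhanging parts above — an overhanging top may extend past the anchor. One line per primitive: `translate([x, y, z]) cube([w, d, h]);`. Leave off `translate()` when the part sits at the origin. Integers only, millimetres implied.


translate([216, 299, 366]) cube([1828, 418, 57]);
translate([216, 299, 0]) cube([73, 73, 366]);
translate([216, 644, 0]) cube([73, 73, 366]);
translate([1971, 299, 0]) cube([73, 73, 366]);
translate([1971, 644, 0]) cube([73, 73, 366]);


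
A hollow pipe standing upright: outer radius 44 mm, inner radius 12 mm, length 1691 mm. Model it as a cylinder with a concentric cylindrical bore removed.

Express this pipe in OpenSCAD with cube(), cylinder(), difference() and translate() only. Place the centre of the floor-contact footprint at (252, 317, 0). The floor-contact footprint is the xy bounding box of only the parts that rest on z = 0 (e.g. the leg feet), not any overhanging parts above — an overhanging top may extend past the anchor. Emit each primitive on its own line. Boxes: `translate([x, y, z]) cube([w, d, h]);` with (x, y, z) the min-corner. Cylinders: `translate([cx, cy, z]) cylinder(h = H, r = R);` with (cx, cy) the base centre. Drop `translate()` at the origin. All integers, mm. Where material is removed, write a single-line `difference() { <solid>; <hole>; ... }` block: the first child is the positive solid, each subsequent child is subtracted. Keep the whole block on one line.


difference() { translate([252, 317, 0]) cylinder(h = 1691, r = 44); translate([252, 317, 0]) cylinder(h = 1691, r = 12); }


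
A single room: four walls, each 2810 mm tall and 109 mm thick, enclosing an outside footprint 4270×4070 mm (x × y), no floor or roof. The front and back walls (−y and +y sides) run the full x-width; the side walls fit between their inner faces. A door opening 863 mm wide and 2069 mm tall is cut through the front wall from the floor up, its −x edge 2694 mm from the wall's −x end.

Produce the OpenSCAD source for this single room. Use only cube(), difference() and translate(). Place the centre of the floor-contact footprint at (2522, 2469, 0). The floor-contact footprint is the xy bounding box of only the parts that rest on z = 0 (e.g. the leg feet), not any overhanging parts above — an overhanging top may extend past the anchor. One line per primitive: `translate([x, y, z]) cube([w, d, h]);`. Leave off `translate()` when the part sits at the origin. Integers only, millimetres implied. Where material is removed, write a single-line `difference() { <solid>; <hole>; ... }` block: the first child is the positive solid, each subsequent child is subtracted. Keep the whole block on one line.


difference() { translate([387, 434, 0]) cube([4270, 109, 2810]); translate([3081, 434, 0]) cube([863, 109, 2069]); }
translate([387, 4395, 0]) cube([4270, 109, 2810]);
translate([387, 543, 0]) cube([109, 3852, 2810]);
translate([4548, 543, 0]) cube([109, 3852, 2810]);


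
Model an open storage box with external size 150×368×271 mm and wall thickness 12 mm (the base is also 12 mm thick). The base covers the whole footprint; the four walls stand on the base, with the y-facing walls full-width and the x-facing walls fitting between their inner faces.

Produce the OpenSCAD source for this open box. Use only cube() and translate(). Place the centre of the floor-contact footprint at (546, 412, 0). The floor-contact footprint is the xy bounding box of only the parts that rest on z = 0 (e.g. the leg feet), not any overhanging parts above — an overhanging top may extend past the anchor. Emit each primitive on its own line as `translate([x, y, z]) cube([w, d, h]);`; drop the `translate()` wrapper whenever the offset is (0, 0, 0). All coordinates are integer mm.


translate([471, 228, 0]) cube([150, 368, 12]);
translate([471, 228, 12]) cube([150, 12, 259]);
translate([471, 584, 12]) cube([150, 12, 259]);
translate([471, 240, 12]) cube([12, 344, 259]);
translate([609, 240, 12]) cube([12, 344, 259]);


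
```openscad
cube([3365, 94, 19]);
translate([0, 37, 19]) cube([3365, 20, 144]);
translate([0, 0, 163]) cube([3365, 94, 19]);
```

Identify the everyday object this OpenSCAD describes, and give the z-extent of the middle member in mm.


An I-beam. The web height is 144 mm.

Two wide flanges with a thin centred web — an I-beam. Overall 182 mm minus two 19 mm flanges gives a web of 182 − 2·19 = 144 mm.


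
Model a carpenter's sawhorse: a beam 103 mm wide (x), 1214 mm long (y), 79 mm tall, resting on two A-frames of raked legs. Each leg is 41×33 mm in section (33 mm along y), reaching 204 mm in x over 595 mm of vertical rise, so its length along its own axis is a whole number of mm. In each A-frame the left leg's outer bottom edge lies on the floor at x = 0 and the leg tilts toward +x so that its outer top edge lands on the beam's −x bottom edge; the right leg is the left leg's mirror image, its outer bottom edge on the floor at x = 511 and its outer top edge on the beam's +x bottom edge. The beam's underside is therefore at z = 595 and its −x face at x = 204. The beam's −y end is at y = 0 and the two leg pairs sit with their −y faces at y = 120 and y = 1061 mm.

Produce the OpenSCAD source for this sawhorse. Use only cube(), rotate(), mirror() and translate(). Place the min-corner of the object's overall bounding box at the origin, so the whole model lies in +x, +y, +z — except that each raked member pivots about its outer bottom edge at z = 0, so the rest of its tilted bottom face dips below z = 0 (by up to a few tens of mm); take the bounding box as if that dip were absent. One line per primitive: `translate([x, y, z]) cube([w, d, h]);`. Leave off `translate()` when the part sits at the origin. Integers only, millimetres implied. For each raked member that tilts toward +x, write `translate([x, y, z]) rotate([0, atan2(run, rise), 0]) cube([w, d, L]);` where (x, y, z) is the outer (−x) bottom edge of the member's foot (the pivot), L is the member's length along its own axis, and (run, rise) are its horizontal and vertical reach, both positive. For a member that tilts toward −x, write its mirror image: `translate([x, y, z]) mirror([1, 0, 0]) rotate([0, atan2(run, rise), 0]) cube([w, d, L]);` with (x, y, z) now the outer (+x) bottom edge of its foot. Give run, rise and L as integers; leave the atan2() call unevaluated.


translate([204, 0, 595]) cube([103, 1214, 79]);
translate([0, 120, 0]) rotate([0, atan2(204, 595), 0]) cube([41, 33, 629]);
translate([511, 120, 0]) mirror([1, 0, 0]) rotate([0, atan2(204, 595), 0]) cube([41, 33, 629]);
translate([0, 1061, 0]) rotate([0, atan2(204, 595), 0]) cube([41, 33, 629]);
translate([511, 1061, 0]) mirror([1, 0, 0]) rotate([0, atan2(204, 595), 0]) cube([41, 33, 629]);


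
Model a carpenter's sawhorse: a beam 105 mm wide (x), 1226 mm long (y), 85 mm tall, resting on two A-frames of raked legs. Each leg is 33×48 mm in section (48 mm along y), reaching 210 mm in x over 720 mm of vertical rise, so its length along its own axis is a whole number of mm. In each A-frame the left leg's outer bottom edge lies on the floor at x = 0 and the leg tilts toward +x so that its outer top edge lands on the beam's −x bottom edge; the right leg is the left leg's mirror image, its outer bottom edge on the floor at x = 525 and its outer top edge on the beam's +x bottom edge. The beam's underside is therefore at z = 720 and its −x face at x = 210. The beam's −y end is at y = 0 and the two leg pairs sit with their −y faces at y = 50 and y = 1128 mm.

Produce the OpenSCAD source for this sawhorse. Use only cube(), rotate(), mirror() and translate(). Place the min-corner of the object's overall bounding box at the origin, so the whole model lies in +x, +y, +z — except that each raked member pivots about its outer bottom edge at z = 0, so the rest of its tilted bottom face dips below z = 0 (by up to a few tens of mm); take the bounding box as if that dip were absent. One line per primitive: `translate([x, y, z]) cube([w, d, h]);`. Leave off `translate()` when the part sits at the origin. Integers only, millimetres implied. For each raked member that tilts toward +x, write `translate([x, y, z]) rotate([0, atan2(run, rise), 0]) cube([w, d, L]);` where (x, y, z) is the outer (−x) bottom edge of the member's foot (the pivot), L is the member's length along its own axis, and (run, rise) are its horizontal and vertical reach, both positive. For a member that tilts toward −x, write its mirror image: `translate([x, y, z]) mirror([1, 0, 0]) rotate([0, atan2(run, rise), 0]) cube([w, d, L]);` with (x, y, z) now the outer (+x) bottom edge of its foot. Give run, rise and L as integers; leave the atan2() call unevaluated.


translate([210, 0, 720]) cube([105, 1226, 85]);
translate([0, 50, 0]) rotate([0, atan2(210, 720), 0]) cube([33, 48, 750]);
translate([525, 50, 0]) mirror([1, 0, 0]) rotate([0, atan2(210, 720), 0]) cube([33, 48, 750]);
translate([0, 1128, 0]) rotate([0, atan2(210, 720), 0]) cube([33, 48, 750]);
translate([525, 1128, 0]) mirror([1, 0, 0]) rotate([0, atan2(210, 720), 0]) cube([33, 48, 750]);


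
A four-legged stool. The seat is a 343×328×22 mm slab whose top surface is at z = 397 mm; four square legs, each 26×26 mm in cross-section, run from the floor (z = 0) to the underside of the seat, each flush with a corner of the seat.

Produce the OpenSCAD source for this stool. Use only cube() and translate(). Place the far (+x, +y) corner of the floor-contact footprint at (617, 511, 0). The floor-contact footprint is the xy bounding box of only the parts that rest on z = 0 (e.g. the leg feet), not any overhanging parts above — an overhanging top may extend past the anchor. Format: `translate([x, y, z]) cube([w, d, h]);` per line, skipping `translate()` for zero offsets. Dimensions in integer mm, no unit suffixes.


// leg_h = 397 - 22 = 375
translate([274, 183, 375]) cube([343, 328, 22]);
translate([274, 183, 0]) cube([26, 26, 375]);
translate([591, 183, 0]) cube([26, 26, 375]);
translate([274, 485, 0]) cube([26, 26, 375]);
translate([591, 485, 0]) cube([26, 26, 375]);


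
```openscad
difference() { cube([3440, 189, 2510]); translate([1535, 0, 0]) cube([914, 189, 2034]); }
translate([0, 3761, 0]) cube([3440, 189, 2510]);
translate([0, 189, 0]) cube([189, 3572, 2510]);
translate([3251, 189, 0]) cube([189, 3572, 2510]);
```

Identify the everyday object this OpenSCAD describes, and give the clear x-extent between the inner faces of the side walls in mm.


A single room. The interior width is 3062 mm.

Four walls enclosing a rectangle with a door in the front wall — a room. Outside width 3440 minus two 189 mm walls gives 3062 mm.


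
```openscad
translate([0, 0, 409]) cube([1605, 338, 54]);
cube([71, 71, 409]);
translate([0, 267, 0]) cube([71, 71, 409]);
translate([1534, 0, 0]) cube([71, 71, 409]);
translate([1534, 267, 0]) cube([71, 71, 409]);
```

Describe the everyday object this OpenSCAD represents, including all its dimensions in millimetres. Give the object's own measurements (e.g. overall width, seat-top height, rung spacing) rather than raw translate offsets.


A bench: a 1605×338 mm seat slab, 54 mm thick, top at z = 463 mm, on four 71×71 mm square legs flush with the seat corners and standing on z = 0.


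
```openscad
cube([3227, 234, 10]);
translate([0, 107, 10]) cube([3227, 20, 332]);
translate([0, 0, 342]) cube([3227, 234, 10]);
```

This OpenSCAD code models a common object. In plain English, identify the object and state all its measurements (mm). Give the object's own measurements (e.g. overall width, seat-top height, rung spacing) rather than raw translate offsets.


An I-beam lying along x, 3227 mm long. Overall section height 352 mm. Two flanges 234 mm wide (y) and 10 mm thick, one on the floor and one at the top; a web 20 mm thick runs between them, centred on the flange width.


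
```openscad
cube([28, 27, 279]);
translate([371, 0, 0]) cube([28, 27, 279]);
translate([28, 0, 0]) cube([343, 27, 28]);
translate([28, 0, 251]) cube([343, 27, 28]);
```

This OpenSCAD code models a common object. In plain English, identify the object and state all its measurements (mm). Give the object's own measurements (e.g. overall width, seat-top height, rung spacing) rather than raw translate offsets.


A rectangular picture frame lying in the x–z plane (depth along y). The opening is 343 mm wide (x) by 223 mm tall (z), surrounded by a border 28 mm wide on all four sides. The frame is 27 mm deep and is made of two full-height vertical stiles with two horizontal rails fitted between them.


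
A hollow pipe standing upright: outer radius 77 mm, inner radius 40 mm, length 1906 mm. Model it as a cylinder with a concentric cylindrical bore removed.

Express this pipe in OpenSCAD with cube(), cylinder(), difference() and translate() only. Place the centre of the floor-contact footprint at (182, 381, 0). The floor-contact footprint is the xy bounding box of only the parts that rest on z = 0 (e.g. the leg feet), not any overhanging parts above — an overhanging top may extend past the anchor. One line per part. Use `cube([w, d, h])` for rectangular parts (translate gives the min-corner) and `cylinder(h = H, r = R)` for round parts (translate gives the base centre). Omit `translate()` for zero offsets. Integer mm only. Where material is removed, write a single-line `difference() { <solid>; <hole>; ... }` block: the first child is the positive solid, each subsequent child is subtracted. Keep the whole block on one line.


difference() { translate([182, 381, 0]) cylinder(h = 1906, r = 77); translate([182, 381, 0]) cylinder(h = 1906, r = 40); }


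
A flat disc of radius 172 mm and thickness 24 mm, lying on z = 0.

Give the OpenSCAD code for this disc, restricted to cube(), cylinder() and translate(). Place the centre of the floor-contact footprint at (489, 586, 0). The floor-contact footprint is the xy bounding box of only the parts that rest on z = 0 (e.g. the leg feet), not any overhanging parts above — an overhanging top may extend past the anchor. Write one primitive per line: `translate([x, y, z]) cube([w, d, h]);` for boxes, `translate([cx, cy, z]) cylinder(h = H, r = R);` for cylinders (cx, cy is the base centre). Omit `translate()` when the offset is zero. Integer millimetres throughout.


translate([489, 586, 0]) cylinder(h = 24, r = 172);


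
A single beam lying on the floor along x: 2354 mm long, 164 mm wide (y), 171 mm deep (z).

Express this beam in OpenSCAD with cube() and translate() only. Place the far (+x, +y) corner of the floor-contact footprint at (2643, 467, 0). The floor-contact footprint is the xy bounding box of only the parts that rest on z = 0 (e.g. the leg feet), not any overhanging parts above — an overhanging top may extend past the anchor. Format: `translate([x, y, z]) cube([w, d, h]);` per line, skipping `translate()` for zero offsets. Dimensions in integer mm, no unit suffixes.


translate([289, 303, 0]) cube([2354, 164, 171]);


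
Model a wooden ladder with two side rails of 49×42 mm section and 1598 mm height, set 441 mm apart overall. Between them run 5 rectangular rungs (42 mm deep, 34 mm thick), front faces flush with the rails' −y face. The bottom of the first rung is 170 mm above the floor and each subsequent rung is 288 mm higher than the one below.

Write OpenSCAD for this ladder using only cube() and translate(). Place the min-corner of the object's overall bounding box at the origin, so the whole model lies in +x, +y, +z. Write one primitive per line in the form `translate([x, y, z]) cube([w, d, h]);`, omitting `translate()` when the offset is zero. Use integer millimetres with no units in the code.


cube([49, 42, 1598]);
translate([392, 0, 0]) cube([49, 42, 1598]);
translate([49, 0, 170]) cube([343, 42, 34]);
translate([49, 0, 458]) cube([343, 42, 34]);
translate([49, 0, 746]) cube([343, 42, 34]);
translate([49, 0, 1034]) cube([343, 42, 34]);
translate([49, 0, 1322]) cube([343, 42, 34]);


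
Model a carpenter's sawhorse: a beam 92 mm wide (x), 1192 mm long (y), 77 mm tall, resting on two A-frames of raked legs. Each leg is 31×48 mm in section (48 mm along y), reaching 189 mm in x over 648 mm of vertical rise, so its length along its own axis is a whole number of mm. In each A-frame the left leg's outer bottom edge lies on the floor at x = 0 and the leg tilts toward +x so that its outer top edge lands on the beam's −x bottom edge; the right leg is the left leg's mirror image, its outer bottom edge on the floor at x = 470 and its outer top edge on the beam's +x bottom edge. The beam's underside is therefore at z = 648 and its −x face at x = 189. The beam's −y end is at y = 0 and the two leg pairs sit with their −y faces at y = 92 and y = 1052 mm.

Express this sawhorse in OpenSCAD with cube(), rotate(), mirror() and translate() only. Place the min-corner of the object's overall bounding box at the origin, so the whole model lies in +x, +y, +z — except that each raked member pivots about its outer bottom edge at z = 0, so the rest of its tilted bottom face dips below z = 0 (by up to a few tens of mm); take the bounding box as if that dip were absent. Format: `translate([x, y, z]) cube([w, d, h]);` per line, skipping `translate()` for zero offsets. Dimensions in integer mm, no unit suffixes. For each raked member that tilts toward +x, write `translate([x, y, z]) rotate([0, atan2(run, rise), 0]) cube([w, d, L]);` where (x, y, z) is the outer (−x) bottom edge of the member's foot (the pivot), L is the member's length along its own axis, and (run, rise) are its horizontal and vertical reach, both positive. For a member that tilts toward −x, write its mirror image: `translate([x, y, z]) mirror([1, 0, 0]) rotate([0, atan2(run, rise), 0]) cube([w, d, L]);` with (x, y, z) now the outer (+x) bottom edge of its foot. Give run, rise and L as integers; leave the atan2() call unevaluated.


translate([189, 0, 648]) cube([92, 1192, 77]);
translate([0, 92, 0]) rotate([0, atan2(189, 648), 0]) cube([31, 48, 675]);
translate([470, 92, 0]) mirror([1, 0, 0]) rotate([0, atan2(189, 648), 0]) cube([31, 48, 675]);
translate([0, 1052, 0]) rotate([0, atan2(189, 648), 0]) cube([31, 48, 675]);
translate([470, 1052, 0]) mirror([1, 0, 0]) rotate([0, atan2(189, 648), 0]) cube([31, 48, 675]);
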